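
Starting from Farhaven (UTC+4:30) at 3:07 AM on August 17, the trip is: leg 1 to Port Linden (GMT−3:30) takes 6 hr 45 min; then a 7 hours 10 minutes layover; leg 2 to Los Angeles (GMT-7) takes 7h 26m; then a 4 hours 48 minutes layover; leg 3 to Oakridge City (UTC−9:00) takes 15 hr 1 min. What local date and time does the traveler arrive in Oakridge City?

6:47 AM on Aug 18

Convert departure to UTC: 3:07 AM − 4:30 = 10:37 PM UTC on Aug 16.
Add 6 hours and 45 minutes leg 1 → 5:22 AM UTC (Aug 17).
Add 7 hours 10 minutes layover in Port Linden → 12:32 PM UTC.
Add 7 hours and 26 minutes leg 2 → 7:58 PM UTC.
Add 4 hours and 48 minutes layover in Los Angeles → 12:46 AM UTC (Aug 18).
Add 15 hours and 1 minute leg 3 → 3:47 PM UTC.
Oakridge City is UTC−9:00, so local arrival = 3:47 PM − 9:00 = 6:47 AM on Aug 18.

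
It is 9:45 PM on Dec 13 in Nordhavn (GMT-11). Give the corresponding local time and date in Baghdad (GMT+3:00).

In UTC: 9:45 PM + 11:00 = 8:45 AM on Dec 14.
Baghdad is UTC+3:00: 8:45 AM + 3:00 = 11:45 AM on Dec 14.

11:45 AM on December 14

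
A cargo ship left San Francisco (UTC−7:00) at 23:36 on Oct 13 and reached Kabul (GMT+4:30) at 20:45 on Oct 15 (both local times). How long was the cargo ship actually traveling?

Departure in UTC: 23:36 + 7:00 = 06:36 on Oct 14.
Arrival in UTC: 20:45 − 4:30 = 16:15 on Oct 15.
Elapsed = 16:15 − 06:36 (+1 day) = 33 hours 39 minutes.

33 hours 39 minutes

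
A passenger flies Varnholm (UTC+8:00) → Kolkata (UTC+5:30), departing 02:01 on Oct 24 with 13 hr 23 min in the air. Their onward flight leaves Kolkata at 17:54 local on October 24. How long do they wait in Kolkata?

Convert departure to UTC: 02:01 − 8:00 = 18:01 UTC on Oct 23.
Add 13 hours and 23 minutes flight time → 07:24 UTC (Oct 24).
Kolkata is UTC+5:30, so local arrival = 07:24 + 5:30 = 12:54 on Oct 24.
Layover = 17:54 − 12:54 = 5 hours.

5 hours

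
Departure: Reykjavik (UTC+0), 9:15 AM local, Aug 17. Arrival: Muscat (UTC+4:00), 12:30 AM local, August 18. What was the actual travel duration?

11 hours 15 minutes

Departure is already UTC: 9:15 AM on Aug 17.
Arrival in UTC: 12:30 AM − 4:00 = 8:30 PM on Aug 17.
Elapsed = 8:30 PM − 9:15 AM = 11 hours 15 minutes.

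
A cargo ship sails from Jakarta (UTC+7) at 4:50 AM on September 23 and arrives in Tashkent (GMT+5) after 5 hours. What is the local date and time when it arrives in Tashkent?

Tashkent is 2:00 behind Jakarta.
After 5 hours it is 9:50 AM in Jakarta.
Shift by the zone difference: 9:50 AM − 2:00 = 7:50 AM on Sep 23 in Tashkent.

7:50 AM on September 23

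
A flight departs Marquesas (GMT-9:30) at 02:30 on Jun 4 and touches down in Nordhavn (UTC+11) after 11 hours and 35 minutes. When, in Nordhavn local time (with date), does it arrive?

10:35 on Jun 5

Convert departure to UTC: 02:30 + 9:30 = 12:00 UTC on Jun 4.
Add 11 hours 35 minutes travel time → 23:35 UTC.
Nordhavn is UTC+11:00, so local arrival = 23:35 + 11:00 = 10:35 on Jun 5.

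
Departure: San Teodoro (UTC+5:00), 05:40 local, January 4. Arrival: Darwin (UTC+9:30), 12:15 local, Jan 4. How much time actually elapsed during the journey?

2 hours 5 minutes

Departure in UTC: 05:40 − 5:00 = 00:40 on Jan 4.
Arrival in UTC: 12:15 − 9:30 = 02:45 on Jan 4.
Elapsed = 02:45 − 00:40 = 2 hours 5 minutes.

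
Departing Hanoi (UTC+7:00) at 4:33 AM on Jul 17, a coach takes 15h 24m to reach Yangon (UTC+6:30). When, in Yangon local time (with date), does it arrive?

7:27 PM on July 17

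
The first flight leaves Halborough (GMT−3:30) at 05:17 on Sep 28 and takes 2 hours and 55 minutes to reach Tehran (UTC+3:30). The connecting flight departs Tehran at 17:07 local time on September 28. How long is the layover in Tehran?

Convert departure to UTC: 05:17 + 3:30 = 08:47 UTC on Sep 28.
Add 2 hours and 55 minutes flight time → 11:42 UTC.
Tehran is UTC+3:30, so local arrival = 11:42 + 3:30 = 15:12 on Sep 28.
Layover = 17:07 − 15:12 = 1 hour 55 minutes.

1 hour 55 minutes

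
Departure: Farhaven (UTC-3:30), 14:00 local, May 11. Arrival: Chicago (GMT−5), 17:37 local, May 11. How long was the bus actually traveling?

Departure in UTC: 14:00 + 3:30 = 17:30 on May 11.
Arrival in UTC: 17:37 + 5:00 = 22:37 on May 11.
Elapsed = 22:37 − 17:30 = 5 hours 7 minutes.

5 hours 7 minutes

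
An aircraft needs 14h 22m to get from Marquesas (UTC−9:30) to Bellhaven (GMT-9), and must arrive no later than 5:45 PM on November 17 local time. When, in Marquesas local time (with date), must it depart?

Target arrival in UTC: 5:45 PM + 9:00 = 2:45 AM on Nov 18.
Subtract 14 hours and 22 minutes → departure 12:23 PM UTC on Nov 17.
Marquesas is UTC−9:30: 12:23 PM − 9:30 = 2:53 AM on Nov 17.

2:53 AM on November 17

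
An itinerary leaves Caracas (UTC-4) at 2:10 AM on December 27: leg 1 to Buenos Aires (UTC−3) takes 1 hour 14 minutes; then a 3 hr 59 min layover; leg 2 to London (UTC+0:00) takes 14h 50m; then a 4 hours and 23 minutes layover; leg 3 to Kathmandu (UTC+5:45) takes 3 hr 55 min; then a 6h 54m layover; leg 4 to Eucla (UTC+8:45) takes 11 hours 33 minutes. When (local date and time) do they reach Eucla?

Convert departure to UTC: 2:10 AM + 4:00 = 6:10 AM UTC on Dec 27.
Add 1 hour 14 minutes leg 1 → 7:24 AM UTC.
Add 3 hours 59 minutes layover in Buenos Aires → 11:23 AM UTC.
Add 14 hours and 50 minutes leg 2 → 2:13 AM UTC (Dec 28).
Add 4 hours and 23 minutes layover in London → 6:36 AM UTC.
Add 3 hours and 55 minutes leg 3 → 10:31 AM UTC.
Add 6 hours 54 minutes layover in Kathmandu → 5:25 PM UTC.
Add 11 hours 33 minutes leg 4 → 4:58 AM UTC (Dec 29).
Eucla is UTC+8:45, so local arrival = 4:58 AM + 8:45 = 1:43 PM on Dec 29.

1:43 PM on December 29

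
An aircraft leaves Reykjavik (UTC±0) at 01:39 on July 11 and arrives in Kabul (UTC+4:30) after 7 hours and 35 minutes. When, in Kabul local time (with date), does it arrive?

Reykjavik is at UTC+0, so departure is already 01:39 UTC on Jul 11.
Add 7 hours 35 minutes travel time → 09:14 UTC.
Kabul is UTC+4:30, so local arrival = 09:14 + 4:30 = 13:44 on Jul 11.

13:44 on July 11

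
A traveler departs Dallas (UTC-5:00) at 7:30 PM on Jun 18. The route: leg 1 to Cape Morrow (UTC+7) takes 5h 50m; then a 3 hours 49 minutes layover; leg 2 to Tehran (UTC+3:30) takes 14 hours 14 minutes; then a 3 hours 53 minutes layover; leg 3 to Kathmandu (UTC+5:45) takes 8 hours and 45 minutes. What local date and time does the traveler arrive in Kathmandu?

6:46 PM on June 20

Convert departure to UTC: 7:30 PM + 5:00 = 12:30 AM UTC on Jun 19.
Add 5 hours 50 minutes leg 1 → 6:20 AM UTC.
Add 3 hours and 49 minutes layover in Cape Morrow → 10:09 AM UTC.
Add 14 hours and 14 minutes leg 2 → 12:23 AM UTC (Jun 20).
Add 3 hours 53 minutes layover in Tehran → 4:16 AM UTC.
Add 8 hours 45 minutes leg 3 → 1:01 PM UTC.
Kathmandu is UTC+5:45, so local arrival = 1:01 PM + 5:45 = 6:46 PM on Jun 20.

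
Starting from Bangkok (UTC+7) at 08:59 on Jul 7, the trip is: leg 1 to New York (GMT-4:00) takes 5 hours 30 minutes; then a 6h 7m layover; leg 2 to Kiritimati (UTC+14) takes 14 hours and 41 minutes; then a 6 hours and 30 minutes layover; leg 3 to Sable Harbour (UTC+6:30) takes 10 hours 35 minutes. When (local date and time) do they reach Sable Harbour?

Convert departure to UTC: 08:59 − 7:00 = 01:59 UTC on Jul 7.
Add 5 hours and 30 minutes leg 1 → 07:29 UTC.
Add 6 hours 7 minutes layover in New York → 13:36 UTC.
Add 14 hours and 41 minutes leg 2 → 04:17 UTC (Jul 8).
Add 6 hours and 30 minutes layover in Kiritimati → 10:47 UTC.
Add 10 hours and 35 minutes leg 3 → 21:22 UTC.
Sable Harbour is UTC+6:30, so local arrival = 21:22 + 6:30 = 03:52 on Jul 9.

03:52 on Jul 9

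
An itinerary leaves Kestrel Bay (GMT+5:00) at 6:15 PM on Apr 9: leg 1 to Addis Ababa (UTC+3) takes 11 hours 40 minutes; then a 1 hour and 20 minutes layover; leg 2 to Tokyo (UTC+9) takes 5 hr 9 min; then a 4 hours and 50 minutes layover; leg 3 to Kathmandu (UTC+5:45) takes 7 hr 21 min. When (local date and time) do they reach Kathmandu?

Convert departure to UTC: 6:15 PM − 5:00 = 1:15 PM UTC on Apr 9.
Add 11 hours 40 minutes leg 1 → 12:55 AM UTC (Apr 10).
Add 1 hour 20 minutes layover in Addis Ababa → 2:15 AM UTC.
Add 5 hours and 9 minutes leg 2 → 7:24 AM UTC.
Add 4 hours and 50 minutes layover in Tokyo → 12:14 PM UTC.
Add 7 hours 21 minutes leg 3 → 7:35 PM UTC.
Kathmandu is UTC+5:45, so local arrival = 7:35 PM + 5:45 = 1:20 AM on Apr 11.

1:20 AM on April 11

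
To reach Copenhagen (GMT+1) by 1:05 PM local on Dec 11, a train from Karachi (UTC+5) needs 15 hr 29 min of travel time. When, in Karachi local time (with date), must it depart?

1:36 AM on December 11

Target arrival in UTC: 1:05 PM − 1:00 = 12:05 PM on Dec 11.
Subtract 15 hours and 29 minutes → departure 8:36 PM UTC on Dec 10.
Karachi is UTC+5:00: 8:36 PM + 5:00 = 1:36 AM on Dec 11.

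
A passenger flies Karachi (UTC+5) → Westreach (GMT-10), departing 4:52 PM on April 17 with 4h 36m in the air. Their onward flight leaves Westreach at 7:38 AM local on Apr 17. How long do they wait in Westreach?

1 hour 10 minutes

Convert departure to UTC: 4:52 PM − 5:00 = 11:52 AM UTC on Apr 17.
Add 4 hours 36 minutes flight time → 4:28 PM UTC.
Westreach is UTC−10:00, so local arrival = 4:28 PM − 10:00 = 6:28 AM on Apr 17.
Layover = 7:38 AM − 6:28 AM = 1 hour 10 minutes.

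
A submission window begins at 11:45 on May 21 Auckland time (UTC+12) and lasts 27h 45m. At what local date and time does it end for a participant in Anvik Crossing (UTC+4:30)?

Anvik Crossing is 7:30 behind Auckland.
After 27 hours 45 minutes it is 15:30 (May 22) in Auckland.
Shift by the zone difference: 15:30 − 7:30 = 08:00 on May 22 in Anvik Crossing.

08:00 on May 22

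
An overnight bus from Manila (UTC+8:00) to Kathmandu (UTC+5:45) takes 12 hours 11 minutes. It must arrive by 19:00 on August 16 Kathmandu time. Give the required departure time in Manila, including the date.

09:04 on August 16

Target arrival in UTC: 19:00 − 5:45 = 13:15 on Aug 16.
Subtract 12 hours 11 minutes → departure 01:04 UTC on Aug 16.
Manila is UTC+8:00: 01:04 + 8:00 = 09:04 on Aug 16.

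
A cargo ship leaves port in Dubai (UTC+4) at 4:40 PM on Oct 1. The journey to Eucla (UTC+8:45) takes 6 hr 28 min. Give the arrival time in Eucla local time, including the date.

Eucla is 4:45 ahead of Dubai.
After 6 hours and 28 minutes it is 11:08 PM in Dubai.
Shift by the zone difference: 11:08 PM + 4:45 = 3:53 AM on Oct 2 in Eucla.

3:53 AM on October 2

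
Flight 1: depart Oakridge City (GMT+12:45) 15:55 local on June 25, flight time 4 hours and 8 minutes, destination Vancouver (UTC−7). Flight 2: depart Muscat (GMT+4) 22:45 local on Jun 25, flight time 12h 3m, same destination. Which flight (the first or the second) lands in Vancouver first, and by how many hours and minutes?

the first, by 23 hours 30 minutes

Flight 1 in UTC: 15:55 − 12:45 = 03:10 on Jun 25.
+4 hours 8 minutes → arrive 07:18 UTC on Jun 25.
Flight 2 in UTC: 22:45 − 4:00 = 18:45 on Jun 25.
+12 hours and 3 minutes → arrive 06:48 UTC on Jun 26.
Flight 1 lands earlier by 23 hours 30 minutes.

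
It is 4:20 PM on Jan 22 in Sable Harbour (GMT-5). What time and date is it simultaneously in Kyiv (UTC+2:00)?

11:20 PM on January 22

In UTC: 4:20 PM + 5:00 = 9:20 PM on Jan 22.
Kyiv is UTC+2:00: 9:20 PM + 2:00 = 11:20 PM on Jan 22.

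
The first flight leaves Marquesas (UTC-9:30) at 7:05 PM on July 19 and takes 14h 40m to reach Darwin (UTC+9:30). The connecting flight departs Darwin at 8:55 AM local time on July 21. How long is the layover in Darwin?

Convert departure to UTC: 7:05 PM + 9:30 = 4:35 AM UTC on Jul 20.
Add 14 hours 40 minutes flight time → 7:15 PM UTC.
Darwin is UTC+9:30, so local arrival = 7:15 PM + 9:30 = 4:45 AM on Jul 21.
Layover = 8:55 AM − 4:45 AM = 4 hours 10 minutes.

4 hours 10 minutes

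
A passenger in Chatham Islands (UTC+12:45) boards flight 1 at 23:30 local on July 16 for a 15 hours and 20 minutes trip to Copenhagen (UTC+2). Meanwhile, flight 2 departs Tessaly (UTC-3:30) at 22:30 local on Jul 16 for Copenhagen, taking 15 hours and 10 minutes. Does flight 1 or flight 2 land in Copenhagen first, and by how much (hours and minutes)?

the first, by 15 hours 5 minutes

Flight 1 in UTC: 23:30 − 12:45 = 10:45 on Jul 16.
+15 hours 20 minutes → arrive 02:05 UTC on Jul 17.
Flight 2 in UTC: 22:30 + 3:30 = 02:00 on Jul 17.
+15 hours 10 minutes → arrive 17:10 UTC on Jul 17.
Flight 1 lands earlier by 15 hours 5 minutes.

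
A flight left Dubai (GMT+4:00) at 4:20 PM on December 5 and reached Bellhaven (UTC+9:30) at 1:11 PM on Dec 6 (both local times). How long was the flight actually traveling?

Bellhaven is 5:30 ahead of Dubai.
Clock-face elapsed time (ignoring zones) is 20 hours 51 minutes.
Actual elapsed = 20 hours 51 minutes − 5:30 = 15 hours 21 minutes.

15 hours 21 minutes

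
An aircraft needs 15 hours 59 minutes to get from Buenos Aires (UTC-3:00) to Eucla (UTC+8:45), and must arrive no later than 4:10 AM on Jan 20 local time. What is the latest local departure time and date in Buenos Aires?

12:26 AM on January 19

Target arrival in UTC: 4:10 AM − 8:45 = 7:25 PM on Jan 19.
Subtract 15 hours 59 minutes → departure 3:26 AM UTC on Jan 19.
Buenos Aires is UTC−3:00: 3:26 AM − 3:00 = 12:26 AM on Jan 19.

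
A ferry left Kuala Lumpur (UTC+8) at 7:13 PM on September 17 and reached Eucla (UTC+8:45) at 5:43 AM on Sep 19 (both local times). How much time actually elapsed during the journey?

33 hours 45 minutes

Eucla is 0:45 ahead of Kuala Lumpur.
Clock-face elapsed time (ignoring zones) is 34 hours 30 minutes.
Actual elapsed = 34 hours 30 minutes − 0:45 = 33 hours 45 minutes.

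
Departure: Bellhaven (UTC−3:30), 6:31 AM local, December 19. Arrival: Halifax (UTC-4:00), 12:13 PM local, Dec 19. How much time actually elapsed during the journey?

6 hours 12 minutes

Departure in UTC: 6:31 AM + 3:30 = 10:01 AM on Dec 19.
Arrival in UTC: 12:13 PM + 4:00 = 4:13 PM on Dec 19.
Elapsed = 4:13 PM − 10:01 AM = 6 hours 12 minutes.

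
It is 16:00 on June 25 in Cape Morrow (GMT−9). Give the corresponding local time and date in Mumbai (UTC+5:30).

In UTC: 16:00 + 9:00 = 01:00 on Jun 26.
Mumbai is UTC+5:30: 01:00 + 5:30 = 06:30 on Jun 26.

06:30 on June 26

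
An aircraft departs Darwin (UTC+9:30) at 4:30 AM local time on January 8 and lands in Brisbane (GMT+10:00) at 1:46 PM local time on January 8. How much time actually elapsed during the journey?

Departure in UTC: 4:30 AM − 9:30 = 7:00 PM on Jan 7.
Arrival in UTC: 1:46 PM − 10:00 = 3:46 AM on Jan 8.
Elapsed = 3:46 AM − 7:00 PM (+1 day) = 8 hours 46 minutes.

8 hours 46 minutes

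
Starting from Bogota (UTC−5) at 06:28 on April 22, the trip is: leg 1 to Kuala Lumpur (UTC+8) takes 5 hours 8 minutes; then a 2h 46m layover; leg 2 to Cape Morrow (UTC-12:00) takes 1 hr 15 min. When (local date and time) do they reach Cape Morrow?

08:37 on April 22

Convert departure to UTC: 06:28 + 5:00 = 11:28 UTC on Apr 22.
Add 5 hours 8 minutes leg 1 → 16:36 UTC.
Add 2 hours and 46 minutes layover in Kuala Lumpur → 19:22 UTC.
Add 1 hour 15 minutes leg 2 → 20:37 UTC.
Cape Morrow is UTC−12:00, so local arrival = 20:37 − 12:00 = 08:37 on Apr 22.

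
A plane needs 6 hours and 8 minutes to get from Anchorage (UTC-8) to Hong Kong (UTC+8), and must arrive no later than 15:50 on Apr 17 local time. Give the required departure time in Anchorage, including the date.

Target arrival in UTC: 15:50 − 8:00 = 07:50 on Apr 17.
Subtract 6 hours and 8 minutes → departure 01:42 UTC on Apr 17.
Anchorage is UTC−8:00: 01:42 − 8:00 = 17:42 on Apr 16.

17:42 on April 16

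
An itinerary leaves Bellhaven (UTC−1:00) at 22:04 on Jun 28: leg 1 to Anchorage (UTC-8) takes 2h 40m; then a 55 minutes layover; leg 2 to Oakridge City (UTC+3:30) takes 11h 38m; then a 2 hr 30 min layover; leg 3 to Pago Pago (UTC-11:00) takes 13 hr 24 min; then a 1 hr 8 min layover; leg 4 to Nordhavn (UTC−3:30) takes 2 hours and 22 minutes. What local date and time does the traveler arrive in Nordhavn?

06:11 on June 30

Convert departure to UTC: 22:04 + 1:00 = 23:04 UTC on Jun 28.
Add 2 hours 40 minutes leg 1 → 01:44 UTC (Jun 29).
Add 55 minutes layover in Anchorage → 02:39 UTC.
Add 11 hours and 38 minutes leg 2 → 14:17 UTC.
Add 2 hours and 30 minutes layover in Oakridge City → 16:47 UTC.
Add 13 hours and 24 minutes leg 3 → 06:11 UTC (Jun 30).
Add 1 hour 8 minutes layover in Pago Pago → 07:19 UTC.
Add 2 hours 22 minutes leg 4 → 09:41 UTC.
Nordhavn is UTC−3:30, so local arrival = 09:41 − 3:30 = 06:11 on Jun 30.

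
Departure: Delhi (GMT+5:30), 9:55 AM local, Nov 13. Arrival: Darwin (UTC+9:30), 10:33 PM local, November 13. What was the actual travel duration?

8 hours 38 minutes

Departure in UTC: 9:55 AM − 5:30 = 4:25 AM on Nov 13.
Arrival in UTC: 10:33 PM − 9:30 = 1:03 PM on Nov 13.
Elapsed = 1:03 PM − 4:25 AM = 8 hours 38 minutes.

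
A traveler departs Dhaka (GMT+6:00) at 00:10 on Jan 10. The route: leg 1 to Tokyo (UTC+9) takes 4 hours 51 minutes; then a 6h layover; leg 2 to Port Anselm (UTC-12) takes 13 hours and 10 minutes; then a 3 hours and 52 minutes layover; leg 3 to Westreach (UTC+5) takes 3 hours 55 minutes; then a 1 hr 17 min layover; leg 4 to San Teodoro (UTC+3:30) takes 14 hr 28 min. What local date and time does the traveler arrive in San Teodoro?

21:13 on January 11

Convert departure to UTC: 00:10 − 6:00 = 18:10 UTC on Jan 9.
Add 4 hours and 51 minutes leg 1 → 23:01 UTC.
Add 6 hours layover in Tokyo → 05:01 UTC (Jan 10).
Add 13 hours 10 minutes leg 2 → 18:11 UTC.
Add 3 hours and 52 minutes layover in Port Anselm → 22:03 UTC.
Add 3 hours and 55 minutes leg 3 → 01:58 UTC (Jan 11).
Add 1 hour 17 minutes layover in Westreach → 03:15 UTC.
Add 14 hours 28 minutes leg 4 → 17:43 UTC.
San Teodoro is UTC+3:30, so local arrival = 17:43 + 3:30 = 21:13 on Jan 11.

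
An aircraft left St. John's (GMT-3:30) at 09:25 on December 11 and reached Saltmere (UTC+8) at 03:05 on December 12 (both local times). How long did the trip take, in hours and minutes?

Departure in UTC: 09:25 + 3:30 = 12:55 on Dec 11.
Arrival in UTC: 03:05 − 8:00 = 19:05 on Dec 11.
Elapsed = 19:05 − 12:55 = 6 hours 10 minutes.

6 hours 10 minutes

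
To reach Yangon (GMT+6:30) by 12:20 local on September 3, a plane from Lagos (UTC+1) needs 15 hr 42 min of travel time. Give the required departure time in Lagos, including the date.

Target arrival in UTC: 12:20 − 6:30 = 05:50 on Sep 3.
Subtract 15 hours 42 minutes → departure 14:08 UTC on Sep 2.
Lagos is UTC+1:00: 14:08 + 1:00 = 15:08 on Sep 2.

15:08 on September 2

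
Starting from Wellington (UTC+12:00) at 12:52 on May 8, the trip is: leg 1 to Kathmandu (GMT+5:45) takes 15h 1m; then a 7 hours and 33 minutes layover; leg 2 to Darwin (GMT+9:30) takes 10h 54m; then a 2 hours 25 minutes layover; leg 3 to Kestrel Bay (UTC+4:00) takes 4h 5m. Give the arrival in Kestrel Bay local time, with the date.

20:50 on May 9

Convert departure to UTC: 12:52 − 12:00 = 00:52 UTC on May 8.
Add 15 hours and 1 minute leg 1 → 15:53 UTC.
Add 7 hours 33 minutes layover in Kathmandu → 23:26 UTC.
Add 10 hours 54 minutes leg 2 → 10:20 UTC (May 9).
Add 2 hours 25 minutes layover in Darwin → 12:45 UTC.
Add 4 hours and 5 minutes leg 3 → 16:50 UTC.
Kestrel Bay is UTC+4:00, so local arrival = 16:50 + 4:00 = 20:50 on May 9.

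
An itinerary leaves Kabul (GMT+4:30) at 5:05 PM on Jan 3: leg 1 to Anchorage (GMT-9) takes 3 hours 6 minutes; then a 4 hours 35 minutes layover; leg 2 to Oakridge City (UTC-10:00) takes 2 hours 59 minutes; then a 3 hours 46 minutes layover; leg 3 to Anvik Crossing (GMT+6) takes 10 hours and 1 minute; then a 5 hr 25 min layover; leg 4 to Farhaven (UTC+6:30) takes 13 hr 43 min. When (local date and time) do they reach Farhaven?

2:40 PM on January 5

Convert departure to UTC: 5:05 PM − 4:30 = 12:35 PM UTC on Jan 3.
Add 3 hours and 6 minutes leg 1 → 3:41 PM UTC.
Add 4 hours 35 minutes layover in Anchorage → 8:16 PM UTC.
Add 2 hours 59 minutes leg 2 → 11:15 PM UTC.
Add 3 hours and 46 minutes layover in Oakridge City → 3:01 AM UTC (Jan 4).
Add 10 hours and 1 minute leg 3 → 1:02 PM UTC.
Add 5 hours 25 minutes layover in Anvik Crossing → 6:27 PM UTC.
Add 13 hours and 43 minutes leg 4 → 8:10 AM UTC (Jan 5).
Farhaven is UTC+6:30, so local arrival = 8:10 AM + 6:30 = 2:40 PM on Jan 5.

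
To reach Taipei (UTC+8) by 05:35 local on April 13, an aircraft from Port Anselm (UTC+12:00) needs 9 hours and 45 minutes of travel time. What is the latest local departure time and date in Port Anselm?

Target arrival in UTC: 05:35 − 8:00 = 21:35 on Apr 12.
Subtract 9 hours 45 minutes → departure 11:50 UTC on Apr 12.
Port Anselm is UTC+12:00: 11:50 + 12:00 = 23:50 on Apr 12.

23:50 on April 12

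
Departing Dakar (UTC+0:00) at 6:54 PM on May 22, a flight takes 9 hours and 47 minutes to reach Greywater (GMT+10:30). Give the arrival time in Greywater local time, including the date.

Dakar is at UTC+0, so departure is already 6:54 PM UTC on May 22.
Add 9 hours and 47 minutes travel time → 4:41 AM UTC (May 23).
Greywater is UTC+10:30, so local arrival = 4:41 AM + 10:30 = 3:11 PM on May 23.

3:11 PM on May 23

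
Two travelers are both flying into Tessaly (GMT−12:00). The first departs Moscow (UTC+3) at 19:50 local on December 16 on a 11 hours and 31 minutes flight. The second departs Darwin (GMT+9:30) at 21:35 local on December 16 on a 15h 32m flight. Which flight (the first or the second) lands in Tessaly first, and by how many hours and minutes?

Flight 1 in UTC: 19:50 − 3:00 = 16:50 on Dec 16.
+11 hours 31 minutes → arrive 04:21 UTC on Dec 17.
Flight 2 in UTC: 21:35 − 9:30 = 12:05 on Dec 16.
+15 hours and 32 minutes → arrive 03:37 UTC on Dec 17.
Flight 2 lands earlier by 44 minutes.

the second, by 44 minutes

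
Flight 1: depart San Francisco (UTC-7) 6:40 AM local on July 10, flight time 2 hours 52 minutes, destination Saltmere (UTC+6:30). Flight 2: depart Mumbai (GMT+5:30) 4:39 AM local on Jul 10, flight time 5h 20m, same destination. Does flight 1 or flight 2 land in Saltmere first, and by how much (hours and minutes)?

Flight 1 in UTC: 6:40 AM + 7:00 = 1:40 PM on Jul 10.
+2 hours and 52 minutes → arrive 4:32 PM UTC on Jul 10.
Flight 2 in UTC: 4:39 AM − 5:30 = 11:09 PM on Jul 9.
+5 hours 20 minutes → arrive 4:29 AM UTC on Jul 10.
Flight 2 lands earlier by 12 hours 3 minutes.

the second, by 12 hours 3 minutes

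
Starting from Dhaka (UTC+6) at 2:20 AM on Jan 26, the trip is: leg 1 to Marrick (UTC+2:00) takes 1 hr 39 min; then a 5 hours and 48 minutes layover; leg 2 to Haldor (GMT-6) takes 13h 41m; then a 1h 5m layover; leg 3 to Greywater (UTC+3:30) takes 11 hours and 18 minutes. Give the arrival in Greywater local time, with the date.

9:21 AM on Jan 27

Convert departure to UTC: 2:20 AM − 6:00 = 8:20 PM UTC on Jan 25.
Add 1 hour and 39 minutes leg 1 → 9:59 PM UTC.
Add 5 hours 48 minutes layover in Marrick → 3:47 AM UTC (Jan 26).
Add 13 hours 41 minutes leg 2 → 5:28 PM UTC.
Add 1 hour and 5 minutes layover in Haldor → 6:33 PM UTC.
Add 11 hours and 18 minutes leg 3 → 5:51 AM UTC (Jan 27).
Greywater is UTC+3:30, so local arrival = 5:51 AM + 3:30 = 9:21 AM on Jan 27.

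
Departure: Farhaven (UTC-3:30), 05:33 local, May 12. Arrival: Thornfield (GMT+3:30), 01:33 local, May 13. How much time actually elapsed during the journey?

Departure in UTC: 05:33 + 3:30 = 09:03 on May 12.
Arrival in UTC: 01:33 − 3:30 = 22:03 on May 12.
Elapsed = 22:03 − 09:03 = 13 hours.

13 hours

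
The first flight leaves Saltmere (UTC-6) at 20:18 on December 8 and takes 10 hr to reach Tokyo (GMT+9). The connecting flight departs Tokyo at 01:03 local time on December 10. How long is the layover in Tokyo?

3 hours 45 minutes

Convert departure to UTC: 20:18 + 6:00 = 02:18 UTC on Dec 9.
Add 10 hours flight time → 12:18 UTC.
Tokyo is UTC+9:00, so local arrival = 12:18 + 9:00 = 21:18 on Dec 9.
Layover = 01:03 − 21:18 (+1 day) = 3 hours 45 minutes.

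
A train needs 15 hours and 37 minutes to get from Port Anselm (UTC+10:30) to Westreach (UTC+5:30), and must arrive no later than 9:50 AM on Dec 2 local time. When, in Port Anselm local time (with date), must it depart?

11:13 PM on December 1

Target arrival in UTC: 9:50 AM − 5:30 = 4:20 AM on Dec 2.
Subtract 15 hours and 37 minutes → departure 12:43 PM UTC on Dec 1.
Port Anselm is UTC+10:30: 12:43 PM + 10:30 = 11:13 PM on Dec 1.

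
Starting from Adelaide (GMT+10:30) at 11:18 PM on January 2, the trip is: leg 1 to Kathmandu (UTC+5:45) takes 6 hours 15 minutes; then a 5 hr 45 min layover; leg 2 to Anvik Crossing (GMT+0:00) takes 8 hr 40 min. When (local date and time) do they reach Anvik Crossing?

Convert departure to UTC: 11:18 PM − 10:30 = 12:48 PM UTC on Jan 2.
Add 6 hours 15 minutes leg 1 → 7:03 PM UTC.
Add 5 hours and 45 minutes layover in Kathmandu → 12:48 AM UTC (Jan 3).
Add 8 hours 40 minutes leg 2 → 9:28 AM UTC.
Anvik Crossing is UTC+0, so local arrival is the same: 9:28 AM on Jan 3.

9:28 AM on January 3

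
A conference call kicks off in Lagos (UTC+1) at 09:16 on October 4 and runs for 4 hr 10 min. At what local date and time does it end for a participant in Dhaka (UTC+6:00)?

18:26 on October 4

Convert start to UTC: 09:16 − 1:00 = 08:16 UTC on Oct 4.
Add 4 hours and 10 minutes duration → 12:26 UTC.
Dhaka is UTC+6:00, so local end time = 12:26 + 6:00 = 18:26 on Oct 4.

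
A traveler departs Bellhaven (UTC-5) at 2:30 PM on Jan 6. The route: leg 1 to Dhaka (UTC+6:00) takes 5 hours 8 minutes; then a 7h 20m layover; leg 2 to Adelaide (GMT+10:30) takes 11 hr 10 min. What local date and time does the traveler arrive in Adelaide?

Convert departure to UTC: 2:30 PM + 5:00 = 7:30 PM UTC on Jan 6.
Add 5 hours 8 minutes leg 1 → 12:38 AM UTC (Jan 7).
Add 7 hours 20 minutes layover in Dhaka → 7:58 AM UTC.
Add 11 hours 10 minutes leg 2 → 7:08 PM UTC.
Adelaide is UTC+10:30, so local arrival = 7:08 PM + 10:30 = 5:38 AM on Jan 8.

5:38 AM on January 8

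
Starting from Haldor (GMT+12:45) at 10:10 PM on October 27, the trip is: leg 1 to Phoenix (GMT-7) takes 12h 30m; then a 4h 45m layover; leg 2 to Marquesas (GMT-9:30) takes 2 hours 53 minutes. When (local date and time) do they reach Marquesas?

8:03 PM on October 27

Convert departure to UTC: 10:10 PM − 12:45 = 9:25 AM UTC on Oct 27.
Add 12 hours 30 minutes leg 1 → 9:55 PM UTC.
Add 4 hours 45 minutes layover in Phoenix → 2:40 AM UTC (Oct 28).
Add 2 hours and 53 minutes leg 2 → 5:33 AM UTC.
Marquesas is UTC−9:30, so local arrival = 5:33 AM − 9:30 = 8:03 PM on Oct 27.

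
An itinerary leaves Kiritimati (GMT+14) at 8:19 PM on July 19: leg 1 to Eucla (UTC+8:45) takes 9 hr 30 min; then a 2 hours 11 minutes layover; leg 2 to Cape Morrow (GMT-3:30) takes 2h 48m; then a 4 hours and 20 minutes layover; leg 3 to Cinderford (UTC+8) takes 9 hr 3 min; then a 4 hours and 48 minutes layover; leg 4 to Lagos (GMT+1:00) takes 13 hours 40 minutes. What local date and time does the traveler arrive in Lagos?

Convert departure to UTC: 8:19 PM − 14:00 = 6:19 AM UTC on Jul 19.
Add 9 hours 30 minutes leg 1 → 3:49 PM UTC.
Add 2 hours and 11 minutes layover in Eucla → 6:00 PM UTC.
Add 2 hours and 48 minutes leg 2 → 8:48 PM UTC.
Add 4 hours and 20 minutes layover in Cape Morrow → 1:08 AM UTC (Jul 20).
Add 9 hours and 3 minutes leg 3 → 10:11 AM UTC.
Add 4 hours 48 minutes layover in Cinderford → 2:59 PM UTC.
Add 13 hours 40 minutes leg 4 → 4:39 AM UTC (Jul 21).
Lagos is UTC+1:00, so local arrival = 4:39 AM + 1:00 = 5:39 AM on Jul 21.

5:39 AM on July 21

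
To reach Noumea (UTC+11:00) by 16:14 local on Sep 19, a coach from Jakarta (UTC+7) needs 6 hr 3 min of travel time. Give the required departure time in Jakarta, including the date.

Target arrival in UTC: 16:14 − 11:00 = 05:14 on Sep 19.
Subtract 6 hours and 3 minutes → departure 23:11 UTC on Sep 18.
Jakarta is UTC+7:00: 23:11 + 7:00 = 06:11 on Sep 19.

06:11 on September 19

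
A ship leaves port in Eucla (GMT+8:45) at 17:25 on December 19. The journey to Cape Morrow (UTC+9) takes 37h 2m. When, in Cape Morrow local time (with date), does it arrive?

Convert departure to UTC: 17:25 − 8:45 = 08:40 UTC on Dec 19.
Add 37 hours and 2 minutes travel time → 21:42 UTC (Dec 20).
Cape Morrow is UTC+9:00, so local arrival = 21:42 + 9:00 = 06:42 on Dec 21.

06:42 on Dec 21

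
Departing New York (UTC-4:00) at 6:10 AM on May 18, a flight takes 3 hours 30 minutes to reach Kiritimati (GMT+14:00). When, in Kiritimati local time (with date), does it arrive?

3:40 AM on May 19

Convert departure to UTC: 6:10 AM + 4:00 = 10:10 AM UTC on May 18.
Add 3 hours and 30 minutes travel time → 1:40 PM UTC.
Kiritimati is UTC+14:00, so local arrival = 1:40 PM + 14:00 = 3:40 AM on May 19.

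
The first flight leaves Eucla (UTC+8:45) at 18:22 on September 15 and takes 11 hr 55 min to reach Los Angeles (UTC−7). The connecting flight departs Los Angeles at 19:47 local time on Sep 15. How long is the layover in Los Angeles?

Convert departure to UTC: 18:22 − 8:45 = 09:37 UTC on Sep 15.
Add 11 hours 55 minutes flight time → 21:32 UTC.
Los Angeles is UTC−7:00, so local arrival = 21:32 − 7:00 = 14:32 on Sep 15.
Layover = 19:47 − 14:32 = 5 hours 15 minutes.

5 hours 15 minutes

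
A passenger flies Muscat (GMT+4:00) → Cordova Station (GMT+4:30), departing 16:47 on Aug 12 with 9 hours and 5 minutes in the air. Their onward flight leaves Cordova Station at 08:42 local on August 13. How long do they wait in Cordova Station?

Convert departure to UTC: 16:47 − 4:00 = 12:47 UTC on Aug 12.
Add 9 hours 5 minutes flight time → 21:52 UTC.
Cordova Station is UTC+4:30, so local arrival = 21:52 + 4:30 = 02:22 on Aug 13.
Layover = 08:42 − 02:22 = 6 hours 20 minutes.

6 hours 20 minutes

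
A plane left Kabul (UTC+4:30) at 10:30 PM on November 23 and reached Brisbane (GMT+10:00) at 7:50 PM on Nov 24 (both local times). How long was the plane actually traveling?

15 hours 50 minutes

Departure in UTC: 10:30 PM − 4:30 = 6:00 PM on Nov 23.
Arrival in UTC: 7:50 PM − 10:00 = 9:50 AM on Nov 24.
Elapsed = 9:50 AM − 6:00 PM (+1 day) = 15 hours 50 minutes.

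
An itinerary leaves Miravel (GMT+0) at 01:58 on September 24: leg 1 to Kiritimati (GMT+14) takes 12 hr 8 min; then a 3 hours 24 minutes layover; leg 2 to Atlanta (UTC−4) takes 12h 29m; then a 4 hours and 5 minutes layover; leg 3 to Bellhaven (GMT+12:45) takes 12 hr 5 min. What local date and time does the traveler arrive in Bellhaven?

Miravel is at UTC+0, so departure is already 01:58 UTC on Sep 24.
Add 12 hours 8 minutes leg 1 → 14:06 UTC.
Add 3 hours 24 minutes layover in Kiritimati → 17:30 UTC.
Add 12 hours and 29 minutes leg 2 → 05:59 UTC (Sep 25).
Add 4 hours 5 minutes layover in Atlanta → 10:04 UTC.
Add 12 hours and 5 minutes leg 3 → 22:09 UTC.
Bellhaven is UTC+12:45, so local arrival = 22:09 + 12:45 = 10:54 on Sep 26.

10:54 on Sep 26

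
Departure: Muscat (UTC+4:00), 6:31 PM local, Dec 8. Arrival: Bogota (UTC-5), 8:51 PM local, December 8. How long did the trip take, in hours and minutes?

11 hours 20 minutes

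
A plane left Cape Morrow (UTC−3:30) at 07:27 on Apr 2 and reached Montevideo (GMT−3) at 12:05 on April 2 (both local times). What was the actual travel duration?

4 hours 8 minutes

Departure in UTC: 07:27 + 3:30 = 10:57 on Apr 2.
Arrival in UTC: 12:05 + 3:00 = 15:05 on Apr 2.
Elapsed = 15:05 − 10:57 = 4 hours 8 minutes.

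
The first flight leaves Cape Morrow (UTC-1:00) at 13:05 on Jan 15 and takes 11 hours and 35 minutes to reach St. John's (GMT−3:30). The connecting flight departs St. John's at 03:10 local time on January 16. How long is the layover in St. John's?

Convert departure to UTC: 13:05 + 1:00 = 14:05 UTC on Jan 15.
Add 11 hours 35 minutes flight time → 01:40 UTC (Jan 16).
St. John's is UTC−3:30, so local arrival = 01:40 − 3:30 = 22:10 on Jan 15.
Layover = 03:10 − 22:10 (+1 day) = 5 hours.

5 hours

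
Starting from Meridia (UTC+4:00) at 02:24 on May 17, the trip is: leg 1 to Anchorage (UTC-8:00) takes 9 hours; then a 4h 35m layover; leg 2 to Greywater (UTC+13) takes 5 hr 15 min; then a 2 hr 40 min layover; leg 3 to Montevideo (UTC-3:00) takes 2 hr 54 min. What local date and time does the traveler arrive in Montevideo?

Convert departure to UTC: 02:24 − 4:00 = 22:24 UTC on May 16.
Add 9 hours leg 1 → 07:24 UTC (May 17).
Add 4 hours 35 minutes layover in Anchorage → 11:59 UTC.
Add 5 hours 15 minutes leg 2 → 17:14 UTC.
Add 2 hours and 40 minutes layover in Greywater → 19:54 UTC.
Add 2 hours 54 minutes leg 3 → 22:48 UTC.
Montevideo is UTC−3:00, so local arrival = 22:48 − 3:00 = 19:48 on May 17.

19:48 on May 17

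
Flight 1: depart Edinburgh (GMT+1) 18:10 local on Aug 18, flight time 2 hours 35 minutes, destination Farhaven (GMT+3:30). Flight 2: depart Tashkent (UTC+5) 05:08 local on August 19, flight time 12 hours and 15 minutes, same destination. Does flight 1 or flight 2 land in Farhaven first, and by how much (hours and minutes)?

the first, by 16 hours 38 minutes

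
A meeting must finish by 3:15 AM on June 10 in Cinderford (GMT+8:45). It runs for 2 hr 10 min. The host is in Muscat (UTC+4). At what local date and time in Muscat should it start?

8:20 PM on June 9

Target end time in UTC: 3:15 AM − 8:45 = 6:30 PM on Jun 9.
Subtract 2 hours 10 minutes → start 4:20 PM UTC on Jun 9.
Muscat is UTC+4:00: 4:20 PM + 4:00 = 8:20 PM on Jun 9.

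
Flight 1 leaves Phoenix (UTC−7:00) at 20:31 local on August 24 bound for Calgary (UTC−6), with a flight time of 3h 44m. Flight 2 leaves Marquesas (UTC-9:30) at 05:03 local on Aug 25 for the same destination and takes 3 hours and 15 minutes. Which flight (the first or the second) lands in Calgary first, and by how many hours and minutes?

the first, by 10 hours 33 minutes

Flight 1 in UTC: 20:31 + 7:00 = 03:31 on Aug 25.
+3 hours and 44 minutes → arrive 07:15 UTC on Aug 25.
Flight 2 in UTC: 05:03 + 9:30 = 14:33 on Aug 25.
+3 hours and 15 minutes → arrive 17:48 UTC on Aug 25.
Flight 1 lands earlier by 10 hours 33 minutes.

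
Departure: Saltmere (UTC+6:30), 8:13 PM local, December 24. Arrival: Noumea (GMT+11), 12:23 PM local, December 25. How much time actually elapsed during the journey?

11 hours 40 minutes

Departure in UTC: 8:13 PM − 6:30 = 1:43 PM on Dec 24.
Arrival in UTC: 12:23 PM − 11:00 = 1:23 AM on Dec 25.
Elapsed = 1:23 AM − 1:43 PM (+1 day) = 11 hours 40 minutes.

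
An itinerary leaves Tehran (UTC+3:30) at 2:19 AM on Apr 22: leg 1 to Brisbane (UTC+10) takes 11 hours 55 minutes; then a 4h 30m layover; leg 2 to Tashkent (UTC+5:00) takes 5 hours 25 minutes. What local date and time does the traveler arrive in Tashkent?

Convert departure to UTC: 2:19 AM − 3:30 = 10:49 PM UTC on Apr 21.
Add 11 hours and 55 minutes leg 1 → 10:44 AM UTC (Apr 22).
Add 4 hours and 30 minutes layover in Brisbane → 3:14 PM UTC.
Add 5 hours 25 minutes leg 2 → 8:39 PM UTC.
Tashkent is UTC+5:00, so local arrival = 8:39 PM + 5:00 = 1:39 AM on Apr 23.

1:39 AM on Apr 23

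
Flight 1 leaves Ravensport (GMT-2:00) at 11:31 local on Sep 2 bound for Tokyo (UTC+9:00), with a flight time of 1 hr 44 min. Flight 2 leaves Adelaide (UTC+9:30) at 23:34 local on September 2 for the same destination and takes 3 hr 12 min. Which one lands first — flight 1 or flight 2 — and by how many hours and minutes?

Flight 1 in UTC: 11:31 + 2:00 = 13:31 on Sep 2.
+1 hour and 44 minutes → arrive 15:15 UTC on Sep 2.
Flight 2 in UTC: 23:34 − 9:30 = 14:04 on Sep 2.
+3 hours and 12 minutes → arrive 17:16 UTC on Sep 2.
Flight 1 lands earlier by 2 hours 1 minute.

the first, by 2 hours 1 minute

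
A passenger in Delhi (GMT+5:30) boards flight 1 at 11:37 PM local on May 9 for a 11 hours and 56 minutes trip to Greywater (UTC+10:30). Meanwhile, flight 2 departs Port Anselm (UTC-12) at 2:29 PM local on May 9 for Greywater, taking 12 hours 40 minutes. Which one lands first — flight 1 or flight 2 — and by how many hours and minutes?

Flight 1 in UTC: 11:37 PM − 5:30 = 6:07 PM on May 9.
+11 hours 56 minutes → arrive 6:03 AM UTC on May 10.
Flight 2 in UTC: 2:29 PM + 12:00 = 2:29 AM on May 10.
+12 hours and 40 minutes → arrive 3:09 PM UTC on May 10.
Flight 1 lands earlier by 9 hours 6 minutes.

the first, by 9 hours 6 minutes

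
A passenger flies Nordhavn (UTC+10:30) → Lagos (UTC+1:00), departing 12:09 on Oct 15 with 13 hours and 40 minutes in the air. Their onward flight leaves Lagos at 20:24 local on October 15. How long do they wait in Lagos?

4 hours 5 minutes

Convert departure to UTC: 12:09 − 10:30 = 01:39 UTC on Oct 15.
Add 13 hours 40 minutes flight time → 15:19 UTC.
Lagos is UTC+1:00, so local arrival = 15:19 + 1:00 = 16:19 on Oct 15.
Layover = 20:24 − 16:19 = 4 hours 5 minutes.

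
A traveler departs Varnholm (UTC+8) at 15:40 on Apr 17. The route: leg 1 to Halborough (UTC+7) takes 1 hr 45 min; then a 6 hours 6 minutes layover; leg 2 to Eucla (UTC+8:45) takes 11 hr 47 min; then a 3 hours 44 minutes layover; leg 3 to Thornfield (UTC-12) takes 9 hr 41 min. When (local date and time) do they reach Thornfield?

04:43 on April 18

Convert departure to UTC: 15:40 − 8:00 = 07:40 UTC on Apr 17.
Add 1 hour and 45 minutes leg 1 → 09:25 UTC.
Add 6 hours 6 minutes layover in Halborough → 15:31 UTC.
Add 11 hours 47 minutes leg 2 → 03:18 UTC (Apr 18).
Add 3 hours 44 minutes layover in Eucla → 07:02 UTC.
Add 9 hours 41 minutes leg 3 → 16:43 UTC.
Thornfield is UTC−12:00, so local arrival = 16:43 − 12:00 = 04:43 on Apr 18.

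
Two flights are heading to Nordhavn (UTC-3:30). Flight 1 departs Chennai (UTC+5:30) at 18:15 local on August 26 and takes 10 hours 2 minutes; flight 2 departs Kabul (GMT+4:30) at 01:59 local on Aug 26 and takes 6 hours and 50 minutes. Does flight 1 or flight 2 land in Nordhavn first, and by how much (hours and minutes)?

the second, by 18 hours 28 minutes

Flight 1 in UTC: 18:15 − 5:30 = 12:45 on Aug 26.
+10 hours 2 minutes → arrive 22:47 UTC on Aug 26.
Flight 2 in UTC: 01:59 − 4:30 = 21:29 on Aug 25.
+6 hours 50 minutes → arrive 04:19 UTC on Aug 26.
Flight 2 lands earlier by 18 hours 28 minutes.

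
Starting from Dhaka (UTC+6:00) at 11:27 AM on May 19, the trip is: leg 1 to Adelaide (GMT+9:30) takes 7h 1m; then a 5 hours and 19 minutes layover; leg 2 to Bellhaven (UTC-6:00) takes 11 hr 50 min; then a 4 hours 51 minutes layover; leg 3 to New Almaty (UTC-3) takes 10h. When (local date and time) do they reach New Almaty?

5:28 PM on May 20

Convert departure to UTC: 11:27 AM − 6:00 = 5:27 AM UTC on May 19.
Add 7 hours and 1 minute leg 1 → 12:28 PM UTC.
Add 5 hours and 19 minutes layover in Adelaide → 5:47 PM UTC.
Add 11 hours and 50 minutes leg 2 → 5:37 AM UTC (May 20).
Add 4 hours and 51 minutes layover in Bellhaven → 10:28 AM UTC.
Add 10 hours leg 3 → 8:28 PM UTC.
New Almaty is UTC−3:00, so local arrival = 8:28 PM − 3:00 = 5:28 PM on May 20.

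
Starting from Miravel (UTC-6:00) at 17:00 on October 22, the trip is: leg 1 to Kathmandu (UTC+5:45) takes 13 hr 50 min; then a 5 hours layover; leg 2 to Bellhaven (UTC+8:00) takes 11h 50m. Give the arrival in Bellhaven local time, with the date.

Convert departure to UTC: 17:00 + 6:00 = 23:00 UTC on Oct 22.
Add 13 hours and 50 minutes leg 1 → 12:50 UTC (Oct 23).
Add 5 hours layover in Kathmandu → 17:50 UTC.
Add 11 hours and 50 minutes leg 2 → 05:40 UTC (Oct 24).
Bellhaven is UTC+8:00, so local arrival = 05:40 + 8:00 = 13:40 on Oct 24.

13:40 on October 24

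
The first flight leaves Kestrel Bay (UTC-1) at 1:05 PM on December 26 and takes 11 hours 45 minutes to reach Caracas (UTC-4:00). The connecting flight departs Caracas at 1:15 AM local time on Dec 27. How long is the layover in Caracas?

Convert departure to UTC: 1:05 PM + 1:00 = 2:05 PM UTC on Dec 26.
Add 11 hours and 45 minutes flight time → 1:50 AM UTC (Dec 27).
Caracas is UTC−4:00, so local arrival = 1:50 AM − 4:00 = 9:50 PM on Dec 26.
Layover = 1:15 AM − 9:50 PM (+1 day) = 3 hours 25 minutes.

3 hours 25 minutes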